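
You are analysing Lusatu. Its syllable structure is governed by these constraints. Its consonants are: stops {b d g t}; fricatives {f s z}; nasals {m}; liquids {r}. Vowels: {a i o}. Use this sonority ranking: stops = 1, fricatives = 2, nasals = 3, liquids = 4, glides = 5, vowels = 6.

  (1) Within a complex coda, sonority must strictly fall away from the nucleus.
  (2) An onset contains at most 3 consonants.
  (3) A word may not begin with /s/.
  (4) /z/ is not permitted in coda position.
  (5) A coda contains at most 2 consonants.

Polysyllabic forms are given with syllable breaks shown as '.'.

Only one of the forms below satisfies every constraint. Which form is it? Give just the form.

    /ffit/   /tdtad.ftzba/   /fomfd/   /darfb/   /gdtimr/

/ffit/

/ffit/ — σ1 onset /ff/ (2C), coda /t/ ok → permitted
/tdtad.ftzba/ — violates constraint 2: syllable 2 onset /ftzb/ has 4 consonants (> 3) → not permitted
/fomfd/ — violates constraint 5: syllable 1 coda /mfd/ has 3 consonants (> 2) → not permitted
/darfb/ — violates constraint 5: syllable 1 coda /rfb/ has 3 consonants (> 2) → not permitted
/gdtimr/ — violates constraint 1: syllable 1 coda /mr/: /m/ (nasal, 3) → /r/ (liquid, 4) does not fall → not permitted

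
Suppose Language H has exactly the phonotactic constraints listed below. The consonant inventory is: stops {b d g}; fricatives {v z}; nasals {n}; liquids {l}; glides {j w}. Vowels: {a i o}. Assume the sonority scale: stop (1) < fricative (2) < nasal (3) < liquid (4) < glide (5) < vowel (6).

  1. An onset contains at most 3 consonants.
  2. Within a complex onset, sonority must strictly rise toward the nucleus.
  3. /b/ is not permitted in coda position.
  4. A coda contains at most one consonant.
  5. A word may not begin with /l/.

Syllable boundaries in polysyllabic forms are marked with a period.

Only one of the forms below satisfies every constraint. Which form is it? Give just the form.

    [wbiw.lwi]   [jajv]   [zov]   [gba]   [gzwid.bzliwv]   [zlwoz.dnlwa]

[zov]

[wbiw.lwi] — violates constraint 2: syllable 1 onset /wb/: /w/ (glide, 5) → /b/ (stop, 1) does not rise → phonotactically illegal
[jajv] — violates constraint 4: syllable 1 coda /jv/ has 2 consonants (> 1) → phonotactically illegal
[zov] — σ1 onset /z/, coda /v/ ok → phonotactically legal
[gba] — violates constraint 2: syllable 1 onset /gb/: /g/ (stop, 1) → /b/ (stop, 1) does not rise → phonotactically illegal
[gzwid.bzliwv] — violates constraint 4: syllable 2 coda /wv/ has 2 consonants (> 1) → phonotactically illegal
[zlwoz.dnlwa] — violates constraint 1: syllable 2 onset /dnlw/ has 4 consonants (> 3) → phonotactically illegal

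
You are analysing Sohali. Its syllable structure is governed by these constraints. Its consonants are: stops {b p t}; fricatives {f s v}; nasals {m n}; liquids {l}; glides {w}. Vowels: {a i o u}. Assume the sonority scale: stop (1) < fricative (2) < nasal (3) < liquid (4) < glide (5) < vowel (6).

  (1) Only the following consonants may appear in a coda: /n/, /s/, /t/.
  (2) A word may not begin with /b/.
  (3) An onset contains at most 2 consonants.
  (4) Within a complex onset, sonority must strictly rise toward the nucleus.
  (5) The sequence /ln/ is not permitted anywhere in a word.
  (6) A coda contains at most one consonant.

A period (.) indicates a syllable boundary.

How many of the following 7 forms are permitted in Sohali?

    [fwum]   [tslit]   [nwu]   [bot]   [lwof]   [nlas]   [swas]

[fwum] — violates constraint 1: syllable 1 coda contains /m/, which is not a licensed coda consonant → not permitted
[tslit] — violates constraint 3: syllable 1 onset /tsl/ has 3 consonants (> 2) → not permitted
[nwu] — σ1 onset /nw/ (3→5 rises), coda /∅/ ok → permitted
[bot] — violates constraint 2: word begins with /b/ → not permitted
[lwof] — violates constraint 1: syllable 1 coda contains /f/, which is not a licensed coda consonant → not permitted
[nlas] — σ1 onset /nl/ (3→4 rises), coda /s/ ok → permitted
[swas] — σ1 onset /sw/ (2→5 rises), coda /s/ ok → permitted
Permitted: [nwu], [nlas], [swas] → 3.

3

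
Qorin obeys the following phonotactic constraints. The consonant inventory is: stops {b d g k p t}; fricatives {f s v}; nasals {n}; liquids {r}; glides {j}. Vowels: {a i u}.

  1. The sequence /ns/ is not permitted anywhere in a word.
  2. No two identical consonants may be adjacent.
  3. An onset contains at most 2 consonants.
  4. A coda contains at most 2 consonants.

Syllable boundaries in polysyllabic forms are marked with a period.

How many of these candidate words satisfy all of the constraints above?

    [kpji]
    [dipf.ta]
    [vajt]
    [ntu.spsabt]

[kpji] — violates constraint 3: syllable 1 onset /kpj/ has 3 consonants (> 2) → phonotactically illegal
[dipf.ta] — σ1 onset /d/, coda /pf/ (2C) ok; σ2 onset /t/, coda /∅/ ok → phonotactically legal
[vajt] — σ1 onset /v/, coda /jt/ (2C) ok → phonotactically legal
[ntu.spsabt] — violates constraint 3: syllable 2 onset /sps/ has 3 consonants (> 2) → phonotactically illegal
Phonotactically legal: [dipf.ta], [vajt] → 2.

2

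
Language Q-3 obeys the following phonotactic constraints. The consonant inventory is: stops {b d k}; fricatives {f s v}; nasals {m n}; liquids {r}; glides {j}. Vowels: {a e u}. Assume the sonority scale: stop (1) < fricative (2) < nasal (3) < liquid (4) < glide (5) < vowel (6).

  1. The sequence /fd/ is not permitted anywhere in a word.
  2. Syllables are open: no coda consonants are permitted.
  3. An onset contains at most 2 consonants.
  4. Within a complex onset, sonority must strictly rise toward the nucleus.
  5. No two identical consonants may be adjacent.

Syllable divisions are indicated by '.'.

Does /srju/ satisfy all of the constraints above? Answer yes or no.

no

/srju/ — violates constraint 3: syllable 1 onset /srj/ has 3 consonants (> 2) → phonotactically illegal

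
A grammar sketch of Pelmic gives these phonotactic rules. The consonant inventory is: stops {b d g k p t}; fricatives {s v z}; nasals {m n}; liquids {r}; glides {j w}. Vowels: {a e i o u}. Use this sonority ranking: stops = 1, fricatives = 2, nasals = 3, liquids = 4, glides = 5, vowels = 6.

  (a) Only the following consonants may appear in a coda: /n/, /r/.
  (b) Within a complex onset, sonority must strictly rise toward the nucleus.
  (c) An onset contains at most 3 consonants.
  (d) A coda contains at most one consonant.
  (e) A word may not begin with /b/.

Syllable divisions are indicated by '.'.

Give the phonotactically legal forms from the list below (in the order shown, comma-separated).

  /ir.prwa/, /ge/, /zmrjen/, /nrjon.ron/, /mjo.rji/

/ir.prwa/ — σ1 onset /∅/, coda /r/ ok; σ2 onset /prw/ (1→4→5 rises), coda /∅/ ok → phonotactically legal
/ge/ — σ1 onset /g/, coda /∅/ ok → phonotactically legal
/zmrjen/ — violates constraint (c): syllable 1 onset /zmrj/ has 4 consonants (> 3) → phonotactically illegal
/nrjon.ron/ — σ1 onset /nrj/ (3→4→5 rises), coda /n/ ok; σ2 onset /r/, coda /n/ ok → phonotactically legal
/mjo.rji/ — σ1 onset /mj/ (3→5 rises), coda /∅/ ok; σ2 onset /rj/ (4→5 rises), coda /∅/ ok → phonotactically legal

/ir.prwa/, /ge/, /nrjon.ron/, /mjo.rji/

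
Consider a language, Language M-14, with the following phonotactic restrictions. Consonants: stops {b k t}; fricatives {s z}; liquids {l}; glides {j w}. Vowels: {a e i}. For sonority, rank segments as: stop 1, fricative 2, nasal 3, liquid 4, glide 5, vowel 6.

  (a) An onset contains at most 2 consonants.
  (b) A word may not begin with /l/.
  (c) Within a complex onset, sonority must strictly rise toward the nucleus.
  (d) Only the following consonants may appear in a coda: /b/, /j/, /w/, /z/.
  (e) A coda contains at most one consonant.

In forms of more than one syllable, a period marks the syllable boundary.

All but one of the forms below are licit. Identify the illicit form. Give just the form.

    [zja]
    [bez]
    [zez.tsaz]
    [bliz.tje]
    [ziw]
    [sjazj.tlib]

[sjazj.tlib]

[zja] — σ1 onset /zj/ (2→5 rises), coda /∅/ ok → licit
[bez] — σ1 onset /b/, coda /z/ ok → licit
[zez.tsaz] — σ1 onset /z/, coda /z/ ok; σ2 onset /ts/ (1→2 rises), coda /z/ ok → licit
[bliz.tje] — σ1 onset /bl/ (1→4 rises), coda /z/ ok; σ2 onset /tj/ (1→5 rises), coda /∅/ ok → licit
[ziw] — σ1 onset /z/, coda /w/ ok → licit
[sjazj.tlib] — violates constraint (e): syllable 1 coda /zj/ has 2 consonants (> 1) → illicit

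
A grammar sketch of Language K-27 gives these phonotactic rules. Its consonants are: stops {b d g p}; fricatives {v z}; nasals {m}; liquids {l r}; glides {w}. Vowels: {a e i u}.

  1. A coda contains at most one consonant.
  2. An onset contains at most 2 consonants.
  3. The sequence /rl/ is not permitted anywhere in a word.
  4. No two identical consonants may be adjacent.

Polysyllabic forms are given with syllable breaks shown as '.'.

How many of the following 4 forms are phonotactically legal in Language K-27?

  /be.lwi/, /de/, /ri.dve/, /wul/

4

/be.lwi/ — σ1 onset /b/, coda /∅/ ok; σ2 onset /lw/ (2C), coda /∅/ ok → phonotactically legal
/de/ — σ1 onset /d/, coda /∅/ ok → phonotactically legal
/ri.dve/ — σ1 onset /r/, coda /∅/ ok; σ2 onset /dv/ (2C), coda /∅/ ok → phonotactically legal
/wul/ — σ1 onset /w/, coda /l/ ok → phonotactically legal
Phonotactically legal: /be.lwi/, /de/, /ri.dve/, /wul/ → 4.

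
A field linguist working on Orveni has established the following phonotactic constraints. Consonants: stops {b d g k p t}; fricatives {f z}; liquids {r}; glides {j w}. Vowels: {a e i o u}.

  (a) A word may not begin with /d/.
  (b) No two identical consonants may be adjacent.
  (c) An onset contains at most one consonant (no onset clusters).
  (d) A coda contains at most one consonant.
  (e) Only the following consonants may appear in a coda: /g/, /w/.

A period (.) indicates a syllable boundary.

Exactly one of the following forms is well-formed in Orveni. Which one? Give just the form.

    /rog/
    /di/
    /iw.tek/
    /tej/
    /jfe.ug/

/rog/ — σ1 onset /r/, coda /g/ ok → well-formed
/di/ — violates constraint (a): word begins with /d/ → ill-formed
/iw.tek/ — violates constraint (e): syllable 2 coda contains /k/, which is not a licensed coda consonant → ill-formed
/tej/ — violates constraint (e): syllable 1 coda contains /j/, which is not a licensed coda consonant → ill-formed
/jfe.ug/ — violates constraint (c): syllable 1 onset /jf/ has 2 consonants (> 1) → ill-formed

/rog/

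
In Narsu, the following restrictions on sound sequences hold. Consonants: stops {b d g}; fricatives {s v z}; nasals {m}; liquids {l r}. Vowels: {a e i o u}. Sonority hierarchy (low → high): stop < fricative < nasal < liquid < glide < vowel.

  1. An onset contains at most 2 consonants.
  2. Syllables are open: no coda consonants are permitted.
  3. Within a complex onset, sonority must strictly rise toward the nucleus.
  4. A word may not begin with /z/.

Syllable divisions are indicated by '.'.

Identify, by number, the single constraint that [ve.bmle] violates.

[ve.bmle]: syllable 2 onset /bml/ has 3 consonants (> 2).
This is a violation of constraint 1: "An onset contains at most 2 consonants."
The remaining constraints (2, 3, 4) are satisfied.

1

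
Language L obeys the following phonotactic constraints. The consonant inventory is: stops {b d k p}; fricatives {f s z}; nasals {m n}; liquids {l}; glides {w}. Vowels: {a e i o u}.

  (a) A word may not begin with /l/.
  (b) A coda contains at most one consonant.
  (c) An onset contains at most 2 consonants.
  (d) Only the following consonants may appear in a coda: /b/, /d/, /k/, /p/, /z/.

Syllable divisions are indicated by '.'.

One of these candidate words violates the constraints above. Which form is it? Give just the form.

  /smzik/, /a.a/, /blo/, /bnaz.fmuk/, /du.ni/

/smzik/

/smzik/ — violates constraint (c): syllable 1 onset /smz/ has 3 consonants (> 2) → phonotactically illegal
/a.a/ — σ1 onset /∅/, coda /∅/ ok; σ2 onset /∅/, coda /∅/ ok → phonotactically legal
/blo/ — σ1 onset /bl/ (2C), coda /∅/ ok → phonotactically legal
/bnaz.fmuk/ — σ1 onset /bn/ (2C), coda /z/ ok; σ2 onset /fm/ (2C), coda /k/ ok → phonotactically legal
/du.ni/ — σ1 onset /d/, coda /∅/ ok; σ2 onset /n/, coda /∅/ ok → phonotactically legal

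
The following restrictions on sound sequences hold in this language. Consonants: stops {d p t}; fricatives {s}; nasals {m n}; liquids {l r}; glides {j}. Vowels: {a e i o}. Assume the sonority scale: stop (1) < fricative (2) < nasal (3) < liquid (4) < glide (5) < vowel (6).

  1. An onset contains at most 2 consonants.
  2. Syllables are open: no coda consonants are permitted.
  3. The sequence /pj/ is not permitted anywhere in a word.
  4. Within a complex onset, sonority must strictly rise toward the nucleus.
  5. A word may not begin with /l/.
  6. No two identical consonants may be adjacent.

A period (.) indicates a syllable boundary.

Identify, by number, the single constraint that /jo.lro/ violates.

4

/jo.lro/: syllable 2 onset /lr/: /l/ (liquid, 4) → /r/ (liquid, 4) does not rise.
This is a violation of constraint 4: "Within a complex onset, sonority must strictly rise toward the nucleus."
The remaining constraints (1, 2, 3, 5, 6) are satisfied.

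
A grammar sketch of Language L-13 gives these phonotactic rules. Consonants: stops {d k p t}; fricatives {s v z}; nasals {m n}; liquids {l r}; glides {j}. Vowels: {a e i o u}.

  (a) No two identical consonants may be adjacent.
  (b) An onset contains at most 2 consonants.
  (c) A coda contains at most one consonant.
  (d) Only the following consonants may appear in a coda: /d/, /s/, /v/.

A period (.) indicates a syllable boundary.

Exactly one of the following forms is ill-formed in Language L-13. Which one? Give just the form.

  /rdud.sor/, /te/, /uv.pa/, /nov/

/rdud.sor/

/rdud.sor/ — violates constraint (d): syllable 2 coda contains /r/, which is not a licensed coda consonant → ill-formed
/te/ — σ1 onset /t/, coda /∅/ ok → well-formed
/uv.pa/ — σ1 onset /∅/, coda /v/ ok; σ2 onset /p/, coda /∅/ ok → well-formed
/nov/ — σ1 onset /n/, coda /v/ ok → well-formed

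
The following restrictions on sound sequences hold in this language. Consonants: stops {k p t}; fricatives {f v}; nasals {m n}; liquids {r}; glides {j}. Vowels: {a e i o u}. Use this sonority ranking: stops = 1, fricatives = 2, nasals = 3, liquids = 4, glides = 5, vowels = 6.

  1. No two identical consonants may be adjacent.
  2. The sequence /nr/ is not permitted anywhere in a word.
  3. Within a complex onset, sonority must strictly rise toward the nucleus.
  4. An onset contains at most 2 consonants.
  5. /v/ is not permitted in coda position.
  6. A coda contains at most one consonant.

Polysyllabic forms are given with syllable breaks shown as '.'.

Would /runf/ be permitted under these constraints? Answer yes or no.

no

/runf/ — violates constraint 6: syllable 1 coda /nf/ has 2 consonants (> 1) → not permitted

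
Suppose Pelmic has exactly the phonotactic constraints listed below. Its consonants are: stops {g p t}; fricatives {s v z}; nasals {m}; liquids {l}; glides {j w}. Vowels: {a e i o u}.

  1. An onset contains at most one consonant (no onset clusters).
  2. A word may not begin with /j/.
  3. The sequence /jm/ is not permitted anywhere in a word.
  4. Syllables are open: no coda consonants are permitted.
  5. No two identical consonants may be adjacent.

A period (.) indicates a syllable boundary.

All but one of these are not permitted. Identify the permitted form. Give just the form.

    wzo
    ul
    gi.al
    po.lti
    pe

wzo — violates constraint 1: syllable 1 onset /wz/ has 2 consonants (> 1) → not permitted
ul — violates constraint 4: syllable 1 coda /l/ has 1 consonant (> 0) → not permitted
gi.al — violates constraint 4: syllable 2 coda /l/ has 1 consonant (> 0) → not permitted
po.lti — violates constraint 1: syllable 2 onset /lt/ has 2 consonants (> 1) → not permitted
pe — σ1 onset /p/, coda /∅/ ok → permitted

pe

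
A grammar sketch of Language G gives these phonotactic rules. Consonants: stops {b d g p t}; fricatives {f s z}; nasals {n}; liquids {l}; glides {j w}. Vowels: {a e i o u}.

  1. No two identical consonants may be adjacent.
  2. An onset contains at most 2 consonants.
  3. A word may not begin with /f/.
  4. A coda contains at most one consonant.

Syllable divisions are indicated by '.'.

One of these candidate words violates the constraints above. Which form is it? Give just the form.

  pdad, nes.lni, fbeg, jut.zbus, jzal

fbeg

pdad — σ1 onset /pd/ (2C), coda /d/ ok → permitted
nes.lni — σ1 onset /n/, coda /s/ ok; σ2 onset /ln/ (2C), coda /∅/ ok → permitted
fbeg — violates constraint 3: word begins with /f/ → not permitted
jut.zbus — σ1 onset /j/, coda /t/ ok; σ2 onset /zb/ (2C), coda /s/ ok → permitted
jzal — σ1 onset /jz/ (2C), coda /l/ ok → permitted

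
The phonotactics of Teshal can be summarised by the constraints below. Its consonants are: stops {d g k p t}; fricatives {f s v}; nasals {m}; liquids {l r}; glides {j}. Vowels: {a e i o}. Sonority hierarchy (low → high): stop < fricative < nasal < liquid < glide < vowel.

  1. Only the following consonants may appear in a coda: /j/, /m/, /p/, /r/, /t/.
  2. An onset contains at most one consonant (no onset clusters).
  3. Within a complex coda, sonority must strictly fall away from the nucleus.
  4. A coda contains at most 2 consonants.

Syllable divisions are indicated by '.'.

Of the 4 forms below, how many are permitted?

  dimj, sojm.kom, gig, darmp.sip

1

dimj — violates constraint 3: syllable 1 coda /mj/: /m/ (nasal, 3) → /j/ (glide, 5) does not fall → not permitted
sojm.kom — σ1 onset /s/, coda /jm/ (5→3 falls) ok; σ2 onset /k/, coda /m/ ok → permitted
gig — violates constraint 1: syllable 1 coda contains /g/, which is not a licensed coda consonant → not permitted
darmp.sip — violates constraint 4: syllable 1 coda /rmp/ has 3 consonants (> 2) → not permitted
Permitted: sojm.kom → 1.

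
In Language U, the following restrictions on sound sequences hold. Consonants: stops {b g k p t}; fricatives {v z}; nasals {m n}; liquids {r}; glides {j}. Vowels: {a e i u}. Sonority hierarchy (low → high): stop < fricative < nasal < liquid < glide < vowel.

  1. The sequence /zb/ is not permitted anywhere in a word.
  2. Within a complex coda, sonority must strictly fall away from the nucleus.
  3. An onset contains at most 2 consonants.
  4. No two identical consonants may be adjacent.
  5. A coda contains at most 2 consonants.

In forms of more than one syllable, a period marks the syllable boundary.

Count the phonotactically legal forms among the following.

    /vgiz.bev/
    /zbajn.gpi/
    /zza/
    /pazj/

0

/vgiz.bev/ — violates constraint 1: contains banned sequence /zb/ → phonotactically illegal
/zbajn.gpi/ — violates constraint 1: contains banned sequence /zb/ → phonotactically illegal
/zza/ — violates constraint 4: adjacent identical consonants /zz/ → phonotactically illegal
/pazj/ — violates constraint 2: syllable 1 coda /zj/: /z/ (fricative, 2) → /j/ (glide, 5) does not fall → phonotactically illegal
No form is phonotactically legal → 0.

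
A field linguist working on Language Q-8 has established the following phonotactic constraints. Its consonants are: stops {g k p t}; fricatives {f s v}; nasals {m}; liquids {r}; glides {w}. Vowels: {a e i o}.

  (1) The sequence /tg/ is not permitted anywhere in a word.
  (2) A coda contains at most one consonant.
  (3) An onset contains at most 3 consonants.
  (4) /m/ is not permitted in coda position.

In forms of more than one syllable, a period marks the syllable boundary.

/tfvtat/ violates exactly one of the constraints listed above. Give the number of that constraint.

3

/tfvtat/: syllable 1 onset /tfvt/ has 4 consonants (> 3).
This is a violation of constraint 3: "An onset contains at most 3 consonants."
The remaining constraints (1, 2, 4) are satisfied.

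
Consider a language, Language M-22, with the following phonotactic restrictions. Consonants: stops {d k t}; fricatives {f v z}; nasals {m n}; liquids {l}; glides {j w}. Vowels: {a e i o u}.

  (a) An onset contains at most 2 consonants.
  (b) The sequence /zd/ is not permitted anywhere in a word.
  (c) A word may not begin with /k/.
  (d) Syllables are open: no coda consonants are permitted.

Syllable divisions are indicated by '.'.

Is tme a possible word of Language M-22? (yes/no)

tme — σ1 onset /tm/ (2C), coda /∅/ ok → well-formed

yes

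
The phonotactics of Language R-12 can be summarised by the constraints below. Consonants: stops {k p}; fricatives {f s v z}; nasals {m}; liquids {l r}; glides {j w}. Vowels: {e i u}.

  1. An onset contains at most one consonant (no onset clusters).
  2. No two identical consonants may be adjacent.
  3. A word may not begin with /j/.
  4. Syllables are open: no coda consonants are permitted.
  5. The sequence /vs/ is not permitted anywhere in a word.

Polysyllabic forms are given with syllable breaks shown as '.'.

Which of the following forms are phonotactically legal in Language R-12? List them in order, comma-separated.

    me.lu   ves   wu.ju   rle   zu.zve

me.lu, wu.ju

me.lu — σ1 onset /m/, coda /∅/ ok; σ2 onset /l/, coda /∅/ ok → phonotactically legal
ves — violates constraint 4: syllable 1 coda /s/ has 1 consonant (> 0) → phonotactically illegal
wu.ju — σ1 onset /w/, coda /∅/ ok; σ2 onset /j/, coda /∅/ ok → phonotactically legal
rle — violates constraint 1: syllable 1 onset /rl/ has 2 consonants (> 1) → phonotactically illegal
zu.zve — violates constraint 1: syllable 2 onset /zv/ has 2 consonants (> 1) → phonotactically illegal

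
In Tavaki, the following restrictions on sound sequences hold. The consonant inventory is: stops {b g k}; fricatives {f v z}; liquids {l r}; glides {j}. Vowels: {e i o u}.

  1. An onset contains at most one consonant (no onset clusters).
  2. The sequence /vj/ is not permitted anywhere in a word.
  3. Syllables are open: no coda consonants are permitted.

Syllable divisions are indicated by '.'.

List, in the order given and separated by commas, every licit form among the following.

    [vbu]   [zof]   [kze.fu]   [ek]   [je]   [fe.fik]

[vbu] — violates constraint 1: syllable 1 onset /vb/ has 2 consonants (> 1) → illicit
[zof] — violates constraint 3: syllable 1 coda /f/ has 1 consonant (> 0) → illicit
[kze.fu] — violates constraint 1: syllable 1 onset /kz/ has 2 consonants (> 1) → illicit
[ek] — violates constraint 3: syllable 1 coda /k/ has 1 consonant (> 0) → illicit
[je] — σ1 onset /j/, coda /∅/ ok → licit
[fe.fik] — violates constraint 3: syllable 2 coda /k/ has 1 consonant (> 0) → illicit

[je]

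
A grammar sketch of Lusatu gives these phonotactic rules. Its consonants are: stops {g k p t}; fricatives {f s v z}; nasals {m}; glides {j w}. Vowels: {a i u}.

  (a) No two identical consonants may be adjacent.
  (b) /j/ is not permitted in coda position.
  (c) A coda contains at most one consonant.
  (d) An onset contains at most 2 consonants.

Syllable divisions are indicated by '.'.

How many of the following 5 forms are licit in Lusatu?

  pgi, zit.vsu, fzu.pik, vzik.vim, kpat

5

pgi — σ1 onset /pg/ (2C), coda /∅/ ok → licit
zit.vsu — σ1 onset /z/, coda /t/ ok; σ2 onset /vs/ (2C), coda /∅/ ok → licit
fzu.pik — σ1 onset /fz/ (2C), coda /∅/ ok; σ2 onset /p/, coda /k/ ok → licit
vzik.vim — σ1 onset /vz/ (2C), coda /k/ ok; σ2 onset /v/, coda /m/ ok → licit
kpat — σ1 onset /kp/ (2C), coda /t/ ok → licit
Licit: pgi, zit.vsu, fzu.pik, vzik.vim, kpat → 5.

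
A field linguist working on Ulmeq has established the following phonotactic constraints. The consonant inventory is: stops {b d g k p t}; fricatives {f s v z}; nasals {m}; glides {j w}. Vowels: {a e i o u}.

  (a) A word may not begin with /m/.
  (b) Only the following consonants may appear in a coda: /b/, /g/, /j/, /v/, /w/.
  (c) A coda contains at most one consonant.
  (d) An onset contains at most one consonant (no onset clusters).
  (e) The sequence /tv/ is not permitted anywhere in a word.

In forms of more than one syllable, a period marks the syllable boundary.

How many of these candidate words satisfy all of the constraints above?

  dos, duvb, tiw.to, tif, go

dos — violates constraint (b): syllable 1 coda contains /s/, which is not a licensed coda consonant → illicit
duvb — violates constraint (c): syllable 1 coda /vb/ has 2 consonants (> 1) → illicit
tiw.to — σ1 onset /t/, coda /w/ ok; σ2 onset /t/, coda /∅/ ok → licit
tif — violates constraint (b): syllable 1 coda contains /f/, which is not a licensed coda consonant → illicit
go — σ1 onset /g/, coda /∅/ ok → licit
Licit: tiw.to, go → 2.

2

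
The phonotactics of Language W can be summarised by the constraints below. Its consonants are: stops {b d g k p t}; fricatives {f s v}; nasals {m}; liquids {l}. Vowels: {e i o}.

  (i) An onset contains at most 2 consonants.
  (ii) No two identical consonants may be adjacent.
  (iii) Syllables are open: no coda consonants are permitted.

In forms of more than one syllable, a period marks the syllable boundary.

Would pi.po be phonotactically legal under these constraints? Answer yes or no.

yes

pi.po — σ1 onset /p/, coda /∅/ ok; σ2 onset /p/, coda /∅/ ok → phonotactically legal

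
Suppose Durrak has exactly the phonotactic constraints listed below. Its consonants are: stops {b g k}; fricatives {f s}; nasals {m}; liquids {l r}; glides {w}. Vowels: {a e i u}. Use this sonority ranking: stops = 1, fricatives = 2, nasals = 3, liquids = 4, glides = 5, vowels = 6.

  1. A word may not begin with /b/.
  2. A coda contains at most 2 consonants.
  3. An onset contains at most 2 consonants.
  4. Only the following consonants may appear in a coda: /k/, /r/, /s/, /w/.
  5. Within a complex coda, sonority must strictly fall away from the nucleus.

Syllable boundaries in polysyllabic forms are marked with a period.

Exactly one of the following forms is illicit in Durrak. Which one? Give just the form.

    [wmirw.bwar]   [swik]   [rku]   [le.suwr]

[wmirw.bwar] — violates constraint 5: syllable 1 coda /rw/: /r/ (liquid, 4) → /w/ (glide, 5) does not fall → illicit
[swik] — σ1 onset /sw/ (2C), coda /k/ ok → licit
[rku] — σ1 onset /rk/ (2C), coda /∅/ ok → licit
[le.suwr] — σ1 onset /l/, coda /∅/ ok; σ2 onset /s/, coda /wr/ (5→4 falls) ok → licit

[wmirw.bwar]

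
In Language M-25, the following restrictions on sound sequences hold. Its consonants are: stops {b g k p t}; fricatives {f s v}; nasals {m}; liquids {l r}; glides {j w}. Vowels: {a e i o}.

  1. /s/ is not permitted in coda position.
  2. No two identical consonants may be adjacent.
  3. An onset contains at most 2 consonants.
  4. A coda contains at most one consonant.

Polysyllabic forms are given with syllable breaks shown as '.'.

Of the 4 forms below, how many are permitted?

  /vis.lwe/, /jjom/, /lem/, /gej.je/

1

/vis.lwe/ — violates constraint 1: syllable 1 coda contains /s/ → not permitted
/jjom/ — violates constraint 2: adjacent identical consonants /jj/ → not permitted
/lem/ — σ1 onset /l/, coda /m/ ok → permitted
/gej.je/ — violates constraint 2: adjacent identical consonants /jj/ → not permitted
Permitted: /lem/ → 1.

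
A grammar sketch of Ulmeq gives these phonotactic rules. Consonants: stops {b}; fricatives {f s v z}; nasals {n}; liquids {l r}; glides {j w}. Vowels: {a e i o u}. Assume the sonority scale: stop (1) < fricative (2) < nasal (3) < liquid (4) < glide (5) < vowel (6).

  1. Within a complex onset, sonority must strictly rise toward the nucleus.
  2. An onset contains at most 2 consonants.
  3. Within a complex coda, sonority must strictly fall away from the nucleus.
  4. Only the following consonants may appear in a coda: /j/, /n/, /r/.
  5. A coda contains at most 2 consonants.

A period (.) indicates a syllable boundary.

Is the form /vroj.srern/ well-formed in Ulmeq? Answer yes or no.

/vroj.srern/ — σ1 onset /vr/ (2→4 rises), coda /j/ ok; σ2 onset /sr/ (2→4 rises), coda /rn/ (4→3 falls) ok → well-formed

yes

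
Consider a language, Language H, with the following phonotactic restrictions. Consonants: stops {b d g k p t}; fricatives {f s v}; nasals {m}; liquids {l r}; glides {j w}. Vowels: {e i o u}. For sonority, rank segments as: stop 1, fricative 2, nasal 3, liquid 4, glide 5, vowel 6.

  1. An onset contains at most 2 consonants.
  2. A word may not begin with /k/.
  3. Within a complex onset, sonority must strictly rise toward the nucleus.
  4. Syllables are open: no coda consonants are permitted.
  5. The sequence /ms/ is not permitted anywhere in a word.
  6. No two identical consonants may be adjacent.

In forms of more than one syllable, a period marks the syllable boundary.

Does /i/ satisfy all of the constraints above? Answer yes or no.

/i/ — σ1 onset /∅/, coda /∅/ ok → licit

yes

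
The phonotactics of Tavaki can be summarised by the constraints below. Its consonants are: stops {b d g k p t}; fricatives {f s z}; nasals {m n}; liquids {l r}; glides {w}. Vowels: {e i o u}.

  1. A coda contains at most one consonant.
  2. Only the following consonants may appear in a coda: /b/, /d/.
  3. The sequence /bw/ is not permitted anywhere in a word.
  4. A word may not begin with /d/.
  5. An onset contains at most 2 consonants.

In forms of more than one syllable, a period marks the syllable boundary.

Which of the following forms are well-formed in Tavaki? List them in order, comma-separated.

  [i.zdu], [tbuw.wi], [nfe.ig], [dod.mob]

[i.zdu]

[i.zdu] — σ1 onset /∅/, coda /∅/ ok; σ2 onset /zd/ (2C), coda /∅/ ok → well-formed
[tbuw.wi] — violates constraint 2: syllable 1 coda contains /w/, which is not a licensed coda consonant → ill-formed
[nfe.ig] — violates constraint 2: syllable 2 coda contains /g/, which is not a licensed coda consonant → ill-formed
[dod.mob] — violates constraint 4: word begins with /d/ → ill-formed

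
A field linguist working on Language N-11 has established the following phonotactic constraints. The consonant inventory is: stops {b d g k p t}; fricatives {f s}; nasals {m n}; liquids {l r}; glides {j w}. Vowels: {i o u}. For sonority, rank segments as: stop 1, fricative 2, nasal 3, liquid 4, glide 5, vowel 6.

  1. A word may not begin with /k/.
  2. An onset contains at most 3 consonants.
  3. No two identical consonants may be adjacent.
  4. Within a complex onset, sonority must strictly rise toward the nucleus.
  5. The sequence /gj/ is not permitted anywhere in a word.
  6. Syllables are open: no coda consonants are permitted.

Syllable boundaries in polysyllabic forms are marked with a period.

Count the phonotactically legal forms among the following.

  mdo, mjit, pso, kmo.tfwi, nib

1

mdo — violates constraint 4: syllable 1 onset /md/: /m/ (nasal, 3) → /d/ (stop, 1) does not rise → phonotactically illegal
mjit — violates constraint 6: syllable 1 coda /t/ has 1 consonant (> 0) → phonotactically illegal
pso — σ1 onset /ps/ (1→2 rises), coda /∅/ ok → phonotactically legal
kmo.tfwi — violates constraint 1: word begins with /k/ → phonotactically illegal
nib — violates constraint 6: syllable 1 coda /b/ has 1 consonant (> 0) → phonotactically illegal
Phonotactically legal: pso → 1.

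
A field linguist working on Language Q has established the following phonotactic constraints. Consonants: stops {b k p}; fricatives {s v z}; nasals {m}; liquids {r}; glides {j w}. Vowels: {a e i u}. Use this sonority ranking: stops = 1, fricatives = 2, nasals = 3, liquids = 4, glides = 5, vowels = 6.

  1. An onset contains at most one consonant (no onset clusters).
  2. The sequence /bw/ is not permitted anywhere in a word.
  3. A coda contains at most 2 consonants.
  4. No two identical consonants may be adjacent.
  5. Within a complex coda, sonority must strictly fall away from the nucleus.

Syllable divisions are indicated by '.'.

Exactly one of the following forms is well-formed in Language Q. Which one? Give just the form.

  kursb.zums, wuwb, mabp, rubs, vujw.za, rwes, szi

wuwb

kursb.zums — violates constraint 3: syllable 1 coda /rsb/ has 3 consonants (> 2) → ill-formed
wuwb — σ1 onset /w/, coda /wb/ (5→1 falls) ok → well-formed
mabp — violates constraint 5: syllable 1 coda /bp/: /b/ (stop, 1) → /p/ (stop, 1) does not fall → ill-formed
rubs — violates constraint 5: syllable 1 coda /bs/: /b/ (stop, 1) → /s/ (fricative, 2) does not fall → ill-formed
vujw.za — violates constraint 5: syllable 1 coda /jw/: /j/ (glide, 5) → /w/ (glide, 5) does not fall → ill-formed
rwes — violates constraint 1: syllable 1 onset /rw/ has 2 consonants (> 1) → ill-formed
szi — violates constraint 1: syllable 1 onset /sz/ has 2 consonants (> 1) → ill-formed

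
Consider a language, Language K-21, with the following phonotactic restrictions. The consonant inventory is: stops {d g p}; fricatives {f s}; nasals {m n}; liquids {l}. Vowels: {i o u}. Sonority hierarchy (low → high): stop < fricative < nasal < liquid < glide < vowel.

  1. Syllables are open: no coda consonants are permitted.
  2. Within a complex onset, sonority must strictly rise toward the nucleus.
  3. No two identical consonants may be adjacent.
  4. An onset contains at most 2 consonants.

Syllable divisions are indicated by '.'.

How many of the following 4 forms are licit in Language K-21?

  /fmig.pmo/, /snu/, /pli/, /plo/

3

/fmig.pmo/ — violates constraint 1: syllable 1 coda /g/ has 1 consonant (> 0) → illicit
/snu/ — σ1 onset /sn/ (2→3 rises), coda /∅/ ok → licit
/pli/ — σ1 onset /pl/ (1→4 rises), coda /∅/ ok → licit
/plo/ — σ1 onset /pl/ (1→4 rises), coda /∅/ ok → licit
Licit: /snu/, /pli/, /plo/ → 3.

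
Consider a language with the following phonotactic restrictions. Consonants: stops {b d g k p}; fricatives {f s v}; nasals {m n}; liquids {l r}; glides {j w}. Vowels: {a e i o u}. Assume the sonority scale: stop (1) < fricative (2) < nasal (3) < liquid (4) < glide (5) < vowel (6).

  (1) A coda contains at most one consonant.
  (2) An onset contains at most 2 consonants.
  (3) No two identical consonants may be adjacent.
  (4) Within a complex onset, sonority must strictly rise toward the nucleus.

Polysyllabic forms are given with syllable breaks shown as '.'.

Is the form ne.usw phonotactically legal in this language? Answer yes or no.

ne.usw — violates constraint 1: syllable 2 coda /sw/ has 2 consonants (> 1) → phonotactically illegal

no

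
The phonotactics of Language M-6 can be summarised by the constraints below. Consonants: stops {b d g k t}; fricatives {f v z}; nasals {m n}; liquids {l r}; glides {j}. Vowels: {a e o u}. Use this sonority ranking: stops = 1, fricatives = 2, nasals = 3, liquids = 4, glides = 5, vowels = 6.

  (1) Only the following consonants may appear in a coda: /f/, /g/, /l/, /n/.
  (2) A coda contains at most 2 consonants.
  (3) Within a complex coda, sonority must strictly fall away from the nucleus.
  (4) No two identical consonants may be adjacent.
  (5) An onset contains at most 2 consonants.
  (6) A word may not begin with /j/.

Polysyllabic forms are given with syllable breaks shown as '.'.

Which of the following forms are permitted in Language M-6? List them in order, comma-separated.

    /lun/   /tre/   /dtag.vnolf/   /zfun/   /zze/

/lun/ — σ1 onset /l/, coda /n/ ok → permitted
/tre/ — σ1 onset /tr/ (2C), coda /∅/ ok → permitted
/dtag.vnolf/ — σ1 onset /dt/ (2C), coda /g/ ok; σ2 onset /vn/ (2C), coda /lf/ (4→2 falls) ok → permitted
/zfun/ — σ1 onset /zf/ (2C), coda /n/ ok → permitted
/zze/ — violates constraint 4: adjacent identical consonants /zz/ → not permitted

/lun/, /tre/, /dtag.vnolf/, /zfun/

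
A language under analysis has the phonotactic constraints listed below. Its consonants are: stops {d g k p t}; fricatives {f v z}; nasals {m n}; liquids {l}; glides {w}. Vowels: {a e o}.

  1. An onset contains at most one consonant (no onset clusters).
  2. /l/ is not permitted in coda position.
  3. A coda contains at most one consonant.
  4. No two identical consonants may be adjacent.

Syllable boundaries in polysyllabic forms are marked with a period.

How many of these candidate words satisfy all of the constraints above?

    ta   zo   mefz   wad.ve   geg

4

ta — σ1 onset /t/, coda /∅/ ok → licit
zo — σ1 onset /z/, coda /∅/ ok → licit
mefz — violates constraint 3: syllable 1 coda /fz/ has 2 consonants (> 1) → illicit
wad.ve — σ1 onset /w/, coda /d/ ok; σ2 onset /v/, coda /∅/ ok → licit
geg — σ1 onset /g/, coda /g/ ok → licit
Licit: ta, zo, wad.ve, geg → 4.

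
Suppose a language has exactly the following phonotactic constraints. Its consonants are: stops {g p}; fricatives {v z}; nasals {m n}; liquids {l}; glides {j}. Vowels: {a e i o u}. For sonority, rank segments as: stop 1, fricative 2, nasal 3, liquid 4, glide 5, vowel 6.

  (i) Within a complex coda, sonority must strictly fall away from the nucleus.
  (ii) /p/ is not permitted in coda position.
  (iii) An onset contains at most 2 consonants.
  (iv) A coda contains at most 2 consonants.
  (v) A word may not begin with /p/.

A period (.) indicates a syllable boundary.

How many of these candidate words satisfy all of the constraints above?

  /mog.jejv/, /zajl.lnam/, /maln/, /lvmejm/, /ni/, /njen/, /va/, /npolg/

/mog.jejv/ — σ1 onset /m/, coda /g/ ok; σ2 onset /j/, coda /jv/ (5→2 falls) ok → permitted
/zajl.lnam/ — σ1 onset /z/, coda /jl/ (5→4 falls) ok; σ2 onset /ln/ (2C), coda /m/ ok → permitted
/maln/ — σ1 onset /m/, coda /ln/ (4→3 falls) ok → permitted
/lvmejm/ — violates constraint (iii): syllable 1 onset /lvm/ has 3 consonants (> 2) → not permitted
/ni/ — σ1 onset /n/, coda /∅/ ok → permitted
/njen/ — σ1 onset /nj/ (2C), coda /n/ ok → permitted
/va/ — σ1 onset /v/, coda /∅/ ok → permitted
/npolg/ — σ1 onset /np/ (2C), coda /lg/ (4→1 falls) ok → permitted
Permitted: /mog.jejv/, /zajl.lnam/, /maln/, /ni/, /njen/, /va/, /npolg/ → 7.

7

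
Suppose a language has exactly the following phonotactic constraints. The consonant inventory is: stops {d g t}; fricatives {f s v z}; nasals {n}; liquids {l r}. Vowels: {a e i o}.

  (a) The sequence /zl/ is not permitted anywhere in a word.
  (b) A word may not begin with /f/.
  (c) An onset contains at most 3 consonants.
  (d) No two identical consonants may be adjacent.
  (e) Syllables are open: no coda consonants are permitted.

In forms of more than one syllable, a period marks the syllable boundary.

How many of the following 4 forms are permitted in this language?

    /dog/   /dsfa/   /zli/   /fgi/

/dog/ — violates constraint (e): syllable 1 coda /g/ has 1 consonant (> 0) → not permitted
/dsfa/ — σ1 onset /dsf/ (3C), coda /∅/ ok → permitted
/zli/ — violates constraint (a): contains banned sequence /zl/ → not permitted
/fgi/ — violates constraint (b): word begins with /f/ → not permitted
Permitted: /dsfa/ → 1.

1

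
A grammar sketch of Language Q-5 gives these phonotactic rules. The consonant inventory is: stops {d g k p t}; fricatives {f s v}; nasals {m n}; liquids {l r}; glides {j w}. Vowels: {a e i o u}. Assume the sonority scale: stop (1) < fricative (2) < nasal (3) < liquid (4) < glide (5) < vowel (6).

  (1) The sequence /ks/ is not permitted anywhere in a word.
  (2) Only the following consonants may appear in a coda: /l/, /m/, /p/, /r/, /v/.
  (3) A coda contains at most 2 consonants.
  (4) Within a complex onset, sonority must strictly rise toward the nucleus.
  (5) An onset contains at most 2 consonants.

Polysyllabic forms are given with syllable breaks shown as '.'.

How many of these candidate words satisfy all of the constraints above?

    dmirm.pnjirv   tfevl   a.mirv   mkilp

2

dmirm.pnjirv — violates constraint 5: syllable 2 onset /pnj/ has 3 consonants (> 2) → ill-formed
tfevl — σ1 onset /tf/ (1→2 rises), coda /vl/ (2C) ok → well-formed
a.mirv — σ1 onset /∅/, coda /∅/ ok; σ2 onset /m/, coda /rv/ (2C) ok → well-formed
mkilp — violates constraint 4: syllable 1 onset /mk/: /m/ (nasal, 3) → /k/ (stop, 1) does not rise → ill-formed
Well-formed: tfevl, a.mirv → 2.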